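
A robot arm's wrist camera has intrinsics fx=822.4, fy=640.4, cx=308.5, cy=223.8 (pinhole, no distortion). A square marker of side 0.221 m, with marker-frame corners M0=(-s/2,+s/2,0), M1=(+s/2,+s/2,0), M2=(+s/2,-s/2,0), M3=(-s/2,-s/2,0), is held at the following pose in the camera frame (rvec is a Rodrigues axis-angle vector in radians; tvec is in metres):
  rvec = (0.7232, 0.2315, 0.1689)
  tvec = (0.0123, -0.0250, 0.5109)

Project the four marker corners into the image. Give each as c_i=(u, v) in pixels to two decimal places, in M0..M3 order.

Intrinsics K: fx=822.4, fy=640.4, cx=308.5, cy=223.8
Marker side s = 0.221 m; corners in marker frame (Z=0):
  M0 = (-0.1105, +0.1105, 0)
  M1 = (+0.1105, +0.1105, 0)
  M2 = (+0.1105, -0.1105, 0)
  M3 = (-0.1105, -0.1105, 0)
rvec = (0.7232, 0.2315, 0.1689), |rvec| = θ = 0.77791 rad = 44.571°
Rodrigues: sinθ=0.70179, 1−cosθ=0.28762; R = I + sinθ·[k]× + (1−cosθ)·[k]×²:
    [+0.96097 -0.07280 +0.26690]
    [+0.23195 +0.73786 -0.63385]
    [-0.15079 +0.67102 +0.72594]
t = (0.0123, -0.0250, 0.5109) m
M0: Pc = R·M0+t = (-0.10193, +0.03090, +0.60171); u = 822.4·(-0.10193)/0.60171 + 308.5 = 169.1829, v = 640.4·(+0.03090)/0.60171 + 223.8 = 256.6901
M1: Pc = R·M1+t = (+0.11044, +0.08216, +0.56839); u = 822.4·(+0.11044)/0.56839 + 308.5 = 468.3002, v = 640.4·(+0.08216)/0.56839 + 223.8 = 316.3734
M2: Pc = R·M2+t = (+0.12653, -0.08090, +0.42009); u = 822.4·(+0.12653)/0.42009 + 308.5 = 556.2079, v = 640.4·(-0.08090)/0.42009 + 223.8 = 100.4685
M3: Pc = R·M3+t = (-0.08584, -0.13216, +0.45341); u = 822.4·(-0.08584)/0.45341 + 308.5 = 152.7992, v = 640.4·(-0.13216)/0.45341 + 223.8 = 37.1335

c0=(169.18, 256.69) c1=(468.30, 316.37) c2=(556.21, 100.47) c3=(152.80, 37.13)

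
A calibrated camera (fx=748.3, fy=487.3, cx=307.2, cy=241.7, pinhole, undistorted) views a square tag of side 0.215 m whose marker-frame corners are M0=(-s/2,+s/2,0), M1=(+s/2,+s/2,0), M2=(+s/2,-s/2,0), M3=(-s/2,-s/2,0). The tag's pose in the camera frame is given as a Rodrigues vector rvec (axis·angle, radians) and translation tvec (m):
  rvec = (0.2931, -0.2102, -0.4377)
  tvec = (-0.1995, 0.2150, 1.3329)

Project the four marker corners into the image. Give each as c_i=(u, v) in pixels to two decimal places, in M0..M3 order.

c0=(167.09, 369.85) c1=(273.10, 333.43) c2=(224.17, 269.25) c3=(111.31, 306.17)

Intrinsics K: fx=748.3, fy=487.3, cx=307.2, cy=241.7
Marker side s = 0.215 m; corners in marker frame (Z=0):
  M0 = (-0.1075, +0.1075, 0)
  M1 = (+0.1075, +0.1075, 0)
  M2 = (+0.1075, -0.1075, 0)
  M3 = (-0.1075, -0.1075, 0)
rvec = (0.2931, -0.2102, -0.4377), |rvec| = θ = 0.56716 rad = 32.496°
Rodrigues: sinθ=0.53724, 1−cosθ=0.15657; R = I + sinθ·[k]× + (1−cosθ)·[k]×²:
    [+0.88524 +0.38462 -0.26155]
    [-0.44460 +0.86494 -0.23285]
    [+0.13667 +0.32242 +0.93668]
t = (-0.1995, 0.2150, 1.3329) m
M0: Pc = R·M0+t = (-0.25332, +0.35577, +1.35287); u = 748.3·(-0.25332)/1.35287 + 307.2 = 167.0850, v = 487.3·(+0.35577)/1.35287 + 241.7 = 369.8492
M1: Pc = R·M1+t = (-0.06299, +0.26019, +1.38225); u = 748.3·(-0.06299)/1.38225 + 307.2 = 273.0998, v = 487.3·(+0.26019)/1.38225 + 241.7 = 333.4263
M2: Pc = R·M2+t = (-0.14568, +0.07423, +1.31293); u = 748.3·(-0.14568)/1.31293 + 307.2 = 224.1686, v = 487.3·(+0.07423)/1.31293 + 241.7 = 269.2491
M3: Pc = R·M3+t = (-0.33601, +0.16981, +1.28355); u = 748.3·(-0.33601)/1.28355 + 307.2 = 111.3082, v = 487.3·(+0.16981)/1.28355 + 241.7 = 306.1698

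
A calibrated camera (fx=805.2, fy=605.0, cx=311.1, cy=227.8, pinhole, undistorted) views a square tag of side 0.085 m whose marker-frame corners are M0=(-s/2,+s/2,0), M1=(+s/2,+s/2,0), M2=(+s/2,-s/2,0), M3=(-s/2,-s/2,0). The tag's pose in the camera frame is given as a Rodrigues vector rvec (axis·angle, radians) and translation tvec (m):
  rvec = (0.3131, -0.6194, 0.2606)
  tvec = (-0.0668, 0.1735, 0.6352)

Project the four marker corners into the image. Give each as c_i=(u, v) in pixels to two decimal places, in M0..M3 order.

Intrinsics K: fx=805.2, fy=605.0, cx=311.1, cy=227.8
Marker side s = 0.085 m; corners in marker frame (Z=0):
  M0 = (-0.0425, +0.0425, 0)
  M1 = (+0.0425, +0.0425, 0)
  M2 = (+0.0425, -0.0425, 0)
  M3 = (-0.0425, -0.0425, 0)
rvec = (0.3131, -0.6194, 0.2606), |rvec| = θ = 0.74135 rad = 42.476°
Rodrigues: sinθ=0.67528, 1−cosθ=0.26244; R = I + sinθ·[k]× + (1−cosθ)·[k]×²:
    [+0.78437 -0.32998 -0.52524]
    [+0.14477 +0.92076 -0.36228]
    [+0.60316 +0.20812 +0.76999]
t = (-0.0668, 0.1735, 0.6352) m
M0: Pc = R·M0+t = (-0.11416, +0.20648, +0.61841); u = 805.2·(-0.11416)/0.61841 + 311.1 = 162.4583, v = 605.0·(+0.20648)/0.61841 + 227.8 = 429.8019
M1: Pc = R·M1+t = (-0.04749, +0.21878, +0.66968); u = 805.2·(-0.04749)/0.66968 + 311.1 = 254.0013, v = 605.0·(+0.21878)/0.66968 + 227.8 = 425.4541
M2: Pc = R·M2+t = (-0.01944, +0.14052, +0.65199); u = 805.2·(-0.01944)/0.65199 + 311.1 = 287.0918, v = 605.0·(+0.14052)/0.65199 + 227.8 = 358.1930
M3: Pc = R·M3+t = (-0.08611, +0.12822, +0.60072); u = 805.2·(-0.08611)/0.60072 + 311.1 = 195.6771, v = 605.0·(+0.12822)/0.60072 + 227.8 = 356.9284

c0=(162.46, 429.80) c1=(254.00, 425.45) c2=(287.09, 358.19) c3=(195.68, 356.93)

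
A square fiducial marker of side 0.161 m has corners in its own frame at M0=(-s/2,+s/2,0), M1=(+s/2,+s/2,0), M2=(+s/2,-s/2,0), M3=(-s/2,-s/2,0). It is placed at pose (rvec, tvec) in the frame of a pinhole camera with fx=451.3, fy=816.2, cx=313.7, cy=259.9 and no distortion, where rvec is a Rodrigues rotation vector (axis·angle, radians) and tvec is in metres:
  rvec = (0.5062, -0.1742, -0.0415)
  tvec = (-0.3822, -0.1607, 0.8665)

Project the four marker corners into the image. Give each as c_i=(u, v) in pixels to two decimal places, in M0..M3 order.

Intrinsics K: fx=451.3, fy=816.2, cx=313.7, cy=259.9
Marker side s = 0.161 m; corners in marker frame (Z=0):
  M0 = (-0.0805, +0.0805, 0)
  M1 = (+0.0805, +0.0805, 0)
  M2 = (+0.0805, -0.0805, 0)
  M3 = (-0.0805, -0.0805, 0)
rvec = (0.5062, -0.1742, -0.0415), |rvec| = θ = 0.53694 rad = 30.764°
Rodrigues: sinθ=0.51151, 1−cosθ=0.14072; R = I + sinθ·[k]× + (1−cosθ)·[k]×²:
    [+0.98435 -0.00351 -0.17620]
    [-0.08258 +0.87409 -0.47870]
    [+0.15570 +0.48575 +0.86012]
t = (-0.3822, -0.1607, 0.8665) m
M0: Pc = R·M0+t = (-0.46172, -0.08369, +0.89307); u = 451.3·(-0.46172)/0.89307 + 313.7 = 80.3753, v = 816.2·(-0.08369)/0.89307 + 259.9 = 183.4148
M1: Pc = R·M1+t = (-0.30324, -0.09698, +0.91814); u = 451.3·(-0.30324)/0.91814 + 313.7 = 164.6446, v = 816.2·(-0.09698)/0.91814 + 259.9 = 173.6845
M2: Pc = R·M2+t = (-0.30268, -0.23771, +0.83993); u = 451.3·(-0.30268)/0.83993 + 313.7 = 151.0693, v = 816.2·(-0.23771)/0.83993 + 259.9 = 28.9045
M3: Pc = R·M3+t = (-0.46116, -0.22442, +0.81486); u = 451.3·(-0.46116)/0.81486 + 313.7 = 58.2946, v = 816.2·(-0.22442)/0.81486 + 259.9 = 35.1150

c0=(80.38, 183.41) c1=(164.64, 173.68) c2=(151.07, 28.90) c3=(58.29, 35.12)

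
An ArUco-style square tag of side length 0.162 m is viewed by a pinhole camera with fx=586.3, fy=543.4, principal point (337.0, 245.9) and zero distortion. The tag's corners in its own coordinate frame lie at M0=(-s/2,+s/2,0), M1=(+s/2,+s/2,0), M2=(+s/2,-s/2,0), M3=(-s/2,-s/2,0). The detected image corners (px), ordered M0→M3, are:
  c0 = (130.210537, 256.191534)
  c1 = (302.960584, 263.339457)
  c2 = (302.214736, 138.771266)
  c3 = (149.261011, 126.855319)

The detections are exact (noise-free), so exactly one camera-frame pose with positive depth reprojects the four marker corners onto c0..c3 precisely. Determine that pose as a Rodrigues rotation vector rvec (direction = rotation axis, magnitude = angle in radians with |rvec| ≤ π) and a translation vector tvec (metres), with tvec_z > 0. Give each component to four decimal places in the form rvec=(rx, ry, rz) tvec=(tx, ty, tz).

Intrinsics K: fx=586.3, fy=543.4, cx=337.0, cy=245.9
Marker side s = 0.162 m; corners in marker frame (Z=0):
  M0 = (-0.0810, +0.0810, 0)
  M1 = (+0.0810, +0.0810, 0)
  M2 = (+0.0810, -0.0810, 0)
  M3 = (-0.0810, -0.0810, 0)
Detected image corners:
  c0 = (130.210537, 256.191534) px
  c1 = (302.960584, 263.339457) px
  c2 = (302.214736, 138.771266) px
  c3 = (149.261011, 126.855319) px
Planar DLT: solve 8×8 A·h = b for H (H[2,2]=1):
  H  [+1065.09070 -217.46233 +223.32657]
  H  [+116.04279 +639.18909 +192.62501]
  H  [+0.28697 -0.73424 +1.00000]
B = K⁻¹H; ‖b₁‖=1.678517, ‖b₂‖=1.678517; λ = 2/(‖b₁‖+‖b₂‖) = 0.595764, sign → tz>0 ⇒ λ=+0.595764
r₁ = λ·B[:,0] = (+0.98401,+0.04986,+0.17096); r₂ = λ·B[:,1] = (+0.03046,+0.89873,-0.43744)
r₃ = r₁×r₂ = (-0.17546,+0.43565,+0.88285); SVD([r₁ r₂ r₃]) → R = UVᵀ:
  R  [+0.98401 +0.03046 -0.17546]
  R  [+0.04986 +0.89873 +0.43565]
  R  [+0.17096 -0.43744 +0.88285]
t = (-0.11551, -0.05841, +0.59576) m
tr R = 2.765596; θ = arccos((tr R − 1)/2) = 0.489011 rad = 28.018°
axis k = ((R−Rᵀ)₃₂, (R−Rᵀ)₁₃, (R−Rᵀ)₂₁) / (2 sinθ) = (-0.929306, -0.368732, +0.020647)
rvec = θ·k = (-0.454441, -0.180314, +0.010097)

rvec=(-0.4544, -0.1803, 0.0101) tvec=(-0.1155, -0.0584, 0.5958)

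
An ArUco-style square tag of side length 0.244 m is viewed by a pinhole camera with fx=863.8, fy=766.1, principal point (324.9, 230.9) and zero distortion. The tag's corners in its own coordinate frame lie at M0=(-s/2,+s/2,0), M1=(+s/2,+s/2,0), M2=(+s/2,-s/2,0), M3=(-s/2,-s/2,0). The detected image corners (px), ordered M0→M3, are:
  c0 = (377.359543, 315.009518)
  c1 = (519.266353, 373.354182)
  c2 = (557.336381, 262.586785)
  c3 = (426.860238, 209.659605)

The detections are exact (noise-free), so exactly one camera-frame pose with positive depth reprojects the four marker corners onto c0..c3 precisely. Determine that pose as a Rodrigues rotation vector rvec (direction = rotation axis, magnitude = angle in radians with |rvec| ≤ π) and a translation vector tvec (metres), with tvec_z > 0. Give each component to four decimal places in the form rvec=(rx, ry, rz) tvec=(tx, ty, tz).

rvec=(-0.5212, -0.0795, 0.4306) tvec=(0.2395, 0.1051, 1.4164)

Intrinsics K: fx=863.8, fy=766.1, cx=324.9, cy=230.9
Marker side s = 0.244 m; corners in marker frame (Z=0):
  M0 = (-0.1220, +0.1220, 0)
  M1 = (+0.1220, +0.1220, 0)
  M2 = (+0.1220, -0.1220, 0)
  M3 = (-0.1220, -0.1220, 0)
Detected image corners:
  c0 = (377.359543, 315.009518) px
  c1 = (519.266353, 373.354182) px
  c2 = (557.336381, 262.586785) px
  c3 = (426.860238, 209.659605) px
Planar DLT: solve 8×8 A·h = b for H (H[2,2]=1):
  H  [+545.71275 -344.93771 +470.94307]
  H  [+220.47797 +340.75372 +287.75099]
  H  [-0.02434 -0.35180 +1.00000]
B = K⁻¹H; ‖b₁‖=0.706018, ‖b₂‖=0.706018; λ = 2/(‖b₁‖+‖b₂‖) = 1.416394, sign → tz>0 ⇒ λ=+1.416394
r₁ = λ·B[:,0] = (+0.90778,+0.41802,-0.03447); r₂ = λ·B[:,1] = (-0.37818,+0.78018,-0.49829)
r₃ = r₁×r₂ = (-0.18140,+0.46538,+0.86632); SVD([r₁ r₂ r₃]) → R = UVᵀ:
  R  [+0.90778 -0.37818 -0.18140]
  R  [+0.41802 +0.78018 +0.46538]
  R  [-0.03447 -0.49829 +0.86632]
t = (+0.23947, +0.10511, +1.41639) m
tr R = 2.554290; θ = arccos((tr R − 1)/2) = 0.680680 rad = 39.000°
axis k = ((R−Rᵀ)₃₂, (R−Rᵀ)₁₃, (R−Rᵀ)₂₁) / (2 sinθ) = (-0.765643, -0.116736, +0.632585)
rvec = θ·k = (-0.521158, -0.079460, +0.430588)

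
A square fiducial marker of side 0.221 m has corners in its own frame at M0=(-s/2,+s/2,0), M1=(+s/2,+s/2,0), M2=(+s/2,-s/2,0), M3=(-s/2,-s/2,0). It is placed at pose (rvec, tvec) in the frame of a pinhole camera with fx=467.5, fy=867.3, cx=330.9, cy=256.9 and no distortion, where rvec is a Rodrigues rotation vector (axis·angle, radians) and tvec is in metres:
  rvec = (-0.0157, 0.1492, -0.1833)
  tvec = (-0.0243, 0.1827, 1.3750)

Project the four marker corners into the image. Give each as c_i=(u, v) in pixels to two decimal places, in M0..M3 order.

c0=(293.25, 451.57) c1=(366.44, 430.38) c2=(352.59, 291.20) c3=(280.05, 315.53)

Intrinsics K: fx=467.5, fy=867.3, cx=330.9, cy=256.9
Marker side s = 0.221 m; corners in marker frame (Z=0):
  M0 = (-0.1105, +0.1105, 0)
  M1 = (+0.1105, +0.1105, 0)
  M2 = (+0.1105, -0.1105, 0)
  M3 = (-0.1105, -0.1105, 0)
rvec = (-0.0157, 0.1492, -0.1833), |rvec| = θ = 0.23687 rad = 13.571°
Rodrigues: sinθ=0.23466, 1−cosθ=0.02792; R = I + sinθ·[k]× + (1−cosθ)·[k]×²:
    [+0.97220 +0.18043 +0.14924]
    [-0.18276 +0.98316 +0.00194]
    [-0.14638 -0.02916 +0.98880]
t = (-0.0243, 0.1827, 1.3750) m
M0: Pc = R·M0+t = (-0.11179, +0.31153, +1.38795); u = 467.5·(-0.11179)/1.38795 + 330.9 = 293.2457, v = 867.3·(+0.31153)/1.38795 + 256.9 = 451.5702
M1: Pc = R·M1+t = (+0.10307, +0.27114, +1.35560); u = 467.5·(+0.10307)/1.35560 + 330.9 = 366.4436, v = 867.3·(+0.27114)/1.35560 + 256.9 = 430.3751
M2: Pc = R·M2+t = (+0.06319, +0.05387, +1.36205); u = 467.5·(+0.06319)/1.36205 + 330.9 = 352.5893, v = 867.3·(+0.05387)/1.36205 + 256.9 = 291.2002
M3: Pc = R·M3+t = (-0.15167, +0.09426, +1.39440); u = 467.5·(-0.15167)/1.39440 + 330.9 = 280.0512, v = 867.3·(+0.09426)/1.39440 + 256.9 = 315.5261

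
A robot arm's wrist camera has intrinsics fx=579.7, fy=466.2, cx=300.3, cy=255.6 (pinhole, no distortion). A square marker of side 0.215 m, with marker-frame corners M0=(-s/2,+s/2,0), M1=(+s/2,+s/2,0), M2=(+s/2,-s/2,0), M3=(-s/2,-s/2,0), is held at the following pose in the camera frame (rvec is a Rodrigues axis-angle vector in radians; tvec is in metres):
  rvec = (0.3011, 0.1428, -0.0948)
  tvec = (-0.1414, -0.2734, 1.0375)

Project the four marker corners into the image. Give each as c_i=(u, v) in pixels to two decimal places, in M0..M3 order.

Intrinsics K: fx=579.7, fy=466.2, cx=300.3, cy=255.6
Marker side s = 0.215 m; corners in marker frame (Z=0):
  M0 = (-0.1075, +0.1075, 0)
  M1 = (+0.1075, +0.1075, 0)
  M2 = (+0.1075, -0.1075, 0)
  M3 = (-0.1075, -0.1075, 0)
rvec = (0.3011, 0.1428, -0.0948), |rvec| = θ = 0.34647 rad = 19.851°
Rodrigues: sinθ=0.33958, 1−cosθ=0.05942; R = I + sinθ·[k]× + (1−cosθ)·[k]×²:
    [+0.98546 +0.11420 +0.12583]
    [-0.07163 +0.95067 -0.30181]
    [-0.15409 +0.28841 +0.94503]
t = (-0.1414, -0.2734, 1.0375) m
M0: Pc = R·M0+t = (-0.23506, -0.16350, +1.08507); u = 579.7·(-0.23506)/1.08507 + 300.3 = 174.7187, v = 466.2·(-0.16350)/1.08507 + 255.6 = 185.3511
M1: Pc = R·M1+t = (-0.02319, -0.17890, +1.05194); u = 579.7·(-0.02319)/1.05194 + 300.3 = 287.5222, v = 466.2·(-0.17890)/1.05194 + 255.6 = 176.3135
M2: Pc = R·M2+t = (-0.04774, -0.38330, +0.98993); u = 579.7·(-0.04774)/0.98993 + 300.3 = 272.3438, v = 466.2·(-0.38330)/0.98993 + 255.6 = 75.0892
M3: Pc = R·M3+t = (-0.25961, -0.36790, +1.02306); u = 579.7·(-0.25961)/1.02306 + 300.3 = 153.1947, v = 466.2·(-0.36790)/1.02306 + 255.6 = 87.9525

c0=(174.72, 185.35) c1=(287.52, 176.31) c2=(272.34, 75.09) c3=(153.19, 87.95)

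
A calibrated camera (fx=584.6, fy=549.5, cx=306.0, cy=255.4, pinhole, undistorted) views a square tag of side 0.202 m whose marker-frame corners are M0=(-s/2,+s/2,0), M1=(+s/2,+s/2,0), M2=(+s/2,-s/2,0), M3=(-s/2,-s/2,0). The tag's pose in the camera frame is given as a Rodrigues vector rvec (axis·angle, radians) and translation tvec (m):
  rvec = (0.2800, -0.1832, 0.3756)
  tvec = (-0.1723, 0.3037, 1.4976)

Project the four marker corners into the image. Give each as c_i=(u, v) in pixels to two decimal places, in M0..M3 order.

Intrinsics K: fx=584.6, fy=549.5, cx=306.0, cy=255.4
Marker side s = 0.202 m; corners in marker frame (Z=0):
  M0 = (-0.1010, +0.1010, 0)
  M1 = (+0.1010, +0.1010, 0)
  M2 = (+0.1010, -0.1010, 0)
  M3 = (-0.1010, -0.1010, 0)
rvec = (0.2800, -0.1832, 0.3756), |rvec| = θ = 0.50303 rad = 28.821°
Rodrigues: sinθ=0.48208, 1−cosθ=0.12387; R = I + sinθ·[k]× + (1−cosθ)·[k]×²:
    [+0.91451 -0.38507 -0.12409]
    [+0.33485 +0.89256 -0.30203]
    [+0.22706 +0.23465 +0.94519]
t = (-0.1723, 0.3037, 1.4976) m
M0: Pc = R·M0+t = (-0.30356, +0.36003, +1.49837); u = 584.6·(-0.30356)/1.49837 + 306.0 = 187.5647, v = 549.5·(+0.36003)/1.49837 + 255.4 = 387.4342
M1: Pc = R·M1+t = (-0.11883, +0.42767, +1.54423); u = 584.6·(-0.11883)/1.54423 + 306.0 = 261.0157, v = 549.5·(+0.42767)/1.54423 + 255.4 = 407.5814
M2: Pc = R·M2+t = (-0.04104, +0.24737, +1.49683); u = 584.6·(-0.04104)/1.49683 + 306.0 = 289.9705, v = 549.5·(+0.24737)/1.49683 + 255.4 = 346.2121
M3: Pc = R·M3+t = (-0.22577, +0.17973, +1.45097); u = 584.6·(-0.22577)/1.45097 + 306.0 = 215.0352, v = 549.5·(+0.17973)/1.45097 + 255.4 = 323.4669

c0=(187.56, 387.43) c1=(261.02, 407.58) c2=(289.97, 346.21) c3=(215.04, 323.47)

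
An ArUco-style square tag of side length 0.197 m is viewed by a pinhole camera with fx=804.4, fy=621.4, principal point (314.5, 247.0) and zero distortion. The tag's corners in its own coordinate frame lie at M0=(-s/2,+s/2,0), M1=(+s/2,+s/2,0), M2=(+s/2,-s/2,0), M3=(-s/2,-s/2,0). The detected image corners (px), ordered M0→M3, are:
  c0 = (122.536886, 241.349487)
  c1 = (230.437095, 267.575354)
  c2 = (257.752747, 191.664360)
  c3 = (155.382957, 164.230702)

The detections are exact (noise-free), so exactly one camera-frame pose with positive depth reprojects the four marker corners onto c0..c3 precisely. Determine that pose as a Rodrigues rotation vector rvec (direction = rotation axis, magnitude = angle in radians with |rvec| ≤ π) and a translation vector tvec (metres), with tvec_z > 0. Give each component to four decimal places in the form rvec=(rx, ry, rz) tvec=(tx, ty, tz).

Intrinsics K: fx=804.4, fy=621.4, cx=314.5, cy=247.0
Marker side s = 0.197 m; corners in marker frame (Z=0):
  M0 = (-0.0985, +0.0985, 0)
  M1 = (+0.0985, +0.0985, 0)
  M2 = (+0.0985, -0.0985, 0)
  M3 = (-0.0985, -0.0985, 0)
Detected image corners:
  c0 = (122.536886, 241.349487) px
  c1 = (230.437095, 267.575354) px
  c2 = (257.752747, 191.664360) px
  c3 = (155.382957, 164.230702) px
Planar DLT: solve 8×8 A·h = b for H (H[2,2]=1):
  H  [+563.61840 -194.96456 +192.67374]
  H  [+170.40053 +340.39018 +215.57767]
  H  [+0.15791 -0.22184 +1.00000]
B = K⁻¹H; ‖b₁‖=0.691288, ‖b₂‖=0.691288; λ = 2/(‖b₁‖+‖b₂‖) = 1.446576, sign → tz>0 ⇒ λ=+1.446576
r₁ = λ·B[:,0] = (+0.92426,+0.30588,+0.22844); r₂ = λ·B[:,1] = (-0.22514,+0.91996,-0.32091)
r₃ = r₁×r₂ = (-0.30831,+0.24517,+0.91915); SVD([r₁ r₂ r₃]) → R = UVᵀ:
  R  [+0.92426 -0.22514 -0.30831]
  R  [+0.30588 +0.91996 +0.24517]
  R  [+0.22844 -0.32091 +0.91915]
t = (-0.21908, -0.07315, +1.44658) m
tr R = 2.763371; θ = arccos((tr R − 1)/2) = 0.491374 rad = 28.154°
axis k = ((R−Rᵀ)₃₂, (R−Rᵀ)₁₃, (R−Rᵀ)₂₁) / (2 sinθ) = (-0.599863, -0.568781, +0.562719)
rvec = θ·k = (-0.294757, -0.279484, +0.276506)

rvec=(-0.2948, -0.2795, 0.2765) tvec=(-0.2191, -0.0731, 1.4466)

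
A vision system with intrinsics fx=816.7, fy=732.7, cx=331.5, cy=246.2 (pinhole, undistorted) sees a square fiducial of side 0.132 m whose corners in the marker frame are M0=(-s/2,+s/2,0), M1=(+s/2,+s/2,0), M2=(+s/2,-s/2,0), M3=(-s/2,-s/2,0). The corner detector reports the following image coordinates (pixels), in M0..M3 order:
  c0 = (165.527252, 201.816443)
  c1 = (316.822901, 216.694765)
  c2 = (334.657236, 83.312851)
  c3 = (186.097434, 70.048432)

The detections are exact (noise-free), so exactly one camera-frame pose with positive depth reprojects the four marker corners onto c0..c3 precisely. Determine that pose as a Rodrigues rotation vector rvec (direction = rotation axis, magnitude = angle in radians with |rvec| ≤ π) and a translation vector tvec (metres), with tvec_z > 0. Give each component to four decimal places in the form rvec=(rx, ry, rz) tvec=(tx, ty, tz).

rvec=(-0.1083, 0.0484, 0.1140) tvec=(-0.0704, -0.1007, 0.7097)

Intrinsics K: fx=816.7, fy=732.7, cx=331.5, cy=246.2
Marker side s = 0.132 m; corners in marker frame (Z=0):
  M0 = (-0.0660, +0.0660, 0)
  M1 = (+0.0660, +0.0660, 0)
  M2 = (+0.0660, -0.0660, 0)
  M3 = (-0.0660, -0.0660, 0)
Detected image corners:
  c0 = (165.527252, 201.816443) px
  c1 = (316.822901, 216.694765) px
  c2 = (334.657236, 83.312851) px
  c3 = (186.097434, 70.048432) px
Planar DLT: solve 8×8 A·h = b for H (H[2,2]=1):
  H  [+1116.52777 -182.64888 +250.49147]
  H  [+95.60296 +983.15991 +142.28492]
  H  [-0.07651 -0.14804 +1.00000]
B = K⁻¹H; ‖b₁‖=1.408953, ‖b₂‖=1.408953; λ = 2/(‖b₁‖+‖b₂‖) = 0.709747, sign → tz>0 ⇒ λ=+0.709747
r₁ = λ·B[:,0] = (+0.99235,+0.11085,-0.05430); r₂ = λ·B[:,1] = (-0.11608,+0.98767,-0.10507)
r₃ = r₁×r₂ = (+0.04199,+0.11057,+0.99298); SVD([r₁ r₂ r₃]) → R = UVᵀ:
  R  [+0.99235 -0.11608 +0.04199]
  R  [+0.11085 +0.98767 +0.11057]
  R  [-0.05430 -0.10507 +0.99298]
t = (-0.07040, -0.10066, +0.70975) m
tr R = 2.972999; θ = arccos((tr R − 1)/2) = 0.164504 rad = 9.425°
axis k = ((R−Rᵀ)₃₂, (R−Rᵀ)₁₃, (R−Rᵀ)₂₁) / (2 sinθ) = (-0.658397, +0.293990, +0.692880)
rvec = θ·k = (-0.108309, +0.048362, +0.113981)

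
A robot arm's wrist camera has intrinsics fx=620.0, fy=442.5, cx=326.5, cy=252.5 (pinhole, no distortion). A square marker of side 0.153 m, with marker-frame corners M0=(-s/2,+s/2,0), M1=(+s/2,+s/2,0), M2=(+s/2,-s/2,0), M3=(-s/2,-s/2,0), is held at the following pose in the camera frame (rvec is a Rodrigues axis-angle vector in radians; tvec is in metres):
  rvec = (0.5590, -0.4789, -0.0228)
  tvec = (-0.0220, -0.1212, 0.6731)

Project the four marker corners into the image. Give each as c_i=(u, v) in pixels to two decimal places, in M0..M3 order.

c0=(236.82, 223.35) c1=(358.02, 212.42) c2=(376.99, 121.32) c3=(241.97, 123.69)

Intrinsics K: fx=620.0, fy=442.5, cx=326.5, cy=252.5
Marker side s = 0.153 m; corners in marker frame (Z=0):
  M0 = (-0.0765, +0.0765, 0)
  M1 = (+0.0765, +0.0765, 0)
  M2 = (+0.0765, -0.0765, 0)
  M3 = (-0.0765, -0.0765, 0)
rvec = (0.5590, -0.4789, -0.0228), |rvec| = θ = 0.73644 rad = 42.195°
Rodrigues: sinθ=0.67166, 1−cosθ=0.25914; R = I + sinθ·[k]× + (1−cosθ)·[k]×²:
    [+0.89017 -0.10712 -0.44286]
    [-0.14871 +0.85045 -0.50461]
    [+0.43068 +0.51504 +0.74111]
t = (-0.0220, -0.1212, 0.6731) m
M0: Pc = R·M0+t = (-0.09829, -0.04476, +0.67955); u = 620.0·(-0.09829)/0.67955 + 326.5 = 236.8216, v = 442.5·(-0.04476)/0.67955 + 252.5 = 223.3508
M1: Pc = R·M1+t = (+0.03790, -0.06752, +0.74545); u = 620.0·(+0.03790)/0.74545 + 326.5 = 358.0249, v = 442.5·(-0.06752)/0.74545 + 252.5 = 212.4218
M2: Pc = R·M2+t = (+0.05429, -0.19764, +0.66665); u = 620.0·(+0.05429)/0.66665 + 326.5 = 376.9934, v = 442.5·(-0.19764)/0.66665 + 252.5 = 121.3157
M3: Pc = R·M3+t = (-0.08190, -0.17488, +0.60075); u = 620.0·(-0.08190)/0.60075 + 326.5 = 241.9724, v = 442.5·(-0.17488)/0.60075 + 252.5 = 123.6852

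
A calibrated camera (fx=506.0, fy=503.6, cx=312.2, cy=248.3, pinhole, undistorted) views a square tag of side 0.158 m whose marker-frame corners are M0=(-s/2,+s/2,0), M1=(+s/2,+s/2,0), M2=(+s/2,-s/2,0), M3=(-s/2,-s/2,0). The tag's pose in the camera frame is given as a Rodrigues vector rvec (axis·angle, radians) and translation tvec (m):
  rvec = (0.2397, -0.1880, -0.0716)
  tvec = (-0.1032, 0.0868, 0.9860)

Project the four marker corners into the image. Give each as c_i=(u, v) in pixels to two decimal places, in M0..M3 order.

Intrinsics K: fx=506.0, fy=503.6, cx=312.2, cy=248.3
Marker side s = 0.158 m; corners in marker frame (Z=0):
  M0 = (-0.0790, +0.0790, 0)
  M1 = (+0.0790, +0.0790, 0)
  M2 = (+0.0790, -0.0790, 0)
  M3 = (-0.0790, -0.0790, 0)
rvec = (0.2397, -0.1880, -0.0716), |rvec| = θ = 0.31293 rad = 17.930°
Rodrigues: sinθ=0.30785, 1−cosθ=0.04857; R = I + sinθ·[k]× + (1−cosθ)·[k]×²:
    [+0.97993 +0.04809 -0.19346]
    [-0.09279 +0.96896 -0.22913]
    [+0.17644 +0.24248 +0.95398]
t = (-0.1032, 0.0868, 0.9860) m
M0: Pc = R·M0+t = (-0.17682, +0.17068, +0.99122); u = 506.0·(-0.17682)/0.99122 + 312.2 = 221.9387, v = 503.6·(+0.17068)/0.99122 + 248.3 = 335.0151
M1: Pc = R·M1+t = (-0.02199, +0.15602, +1.01909); u = 506.0·(-0.02199)/1.01909 + 312.2 = 301.2832, v = 503.6·(+0.15602)/1.01909 + 248.3 = 325.3985
M2: Pc = R·M2+t = (-0.02958, +0.00292, +0.98078); u = 506.0·(-0.02958)/0.98078 + 312.2 = 296.9369, v = 503.6·(+0.00292)/0.98078 + 248.3 = 249.8003
M3: Pc = R·M3+t = (-0.18441, +0.01758, +0.95291); u = 506.0·(-0.18441)/0.95291 + 312.2 = 214.2751, v = 503.6·(+0.01758)/0.95291 + 248.3 = 257.5919

c0=(221.94, 335.02) c1=(301.28, 325.40) c2=(296.94, 249.80) c3=(214.28, 257.59)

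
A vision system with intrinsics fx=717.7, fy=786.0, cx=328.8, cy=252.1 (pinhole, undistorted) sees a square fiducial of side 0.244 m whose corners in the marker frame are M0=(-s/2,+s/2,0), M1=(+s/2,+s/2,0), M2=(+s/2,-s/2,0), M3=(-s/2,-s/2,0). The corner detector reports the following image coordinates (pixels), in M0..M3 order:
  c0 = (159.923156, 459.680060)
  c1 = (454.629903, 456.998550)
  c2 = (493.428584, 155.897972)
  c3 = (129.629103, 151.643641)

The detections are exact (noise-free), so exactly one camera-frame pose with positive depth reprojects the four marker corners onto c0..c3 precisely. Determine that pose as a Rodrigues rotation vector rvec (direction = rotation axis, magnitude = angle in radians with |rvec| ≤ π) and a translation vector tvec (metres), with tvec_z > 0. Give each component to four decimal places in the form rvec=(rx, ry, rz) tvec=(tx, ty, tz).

Intrinsics K: fx=717.7, fy=786.0, cx=328.8, cy=252.1
Marker side s = 0.244 m; corners in marker frame (Z=0):
  M0 = (-0.1220, +0.1220, 0)
  M1 = (+0.1220, +0.1220, 0)
  M2 = (+0.1220, -0.1220, 0)
  M3 = (-0.1220, -0.1220, 0)
Detected image corners:
  c0 = (159.923156, 459.680060) px
  c1 = (454.629903, 456.998550) px
  c2 = (493.428584, 155.897972) px
  c3 = (129.629103, 151.643641) px
Planar DLT: solve 8×8 A·h = b for H (H[2,2]=1):
  H  [+1362.71101 +247.45785 +311.00913]
  H  [+29.61345 +1511.64965 +322.05947]
  H  [+0.09111 +0.86120 +1.00000]
B = K⁻¹H; ‖b₁‖=1.859233, ‖b₂‖=1.859233; λ = 2/(‖b₁‖+‖b₂‖) = 0.537856, sign → tz>0 ⇒ λ=+0.537856
r₁ = λ·B[:,0] = (+0.99879,+0.00455,+0.04900); r₂ = λ·B[:,1] = (-0.02676,+0.88585,+0.46320)
r₃ = r₁×r₂ = (-0.04130,-0.46395,+0.88490); SVD([r₁ r₂ r₃]) → R = UVᵀ:
  R  [+0.99879 -0.02676 -0.04130]
  R  [+0.00455 +0.88585 -0.46395]
  R  [+0.04900 +0.46320 +0.88490]
t = (-0.01333, +0.04787, +0.53786) m
tr R = 2.769532; θ = arccos((tr R − 1)/2) = 0.484805 rad = 27.777°
axis k = ((R−Rᵀ)₃₂, (R−Rᵀ)₁₃, (R−Rᵀ)₂₁) / (2 sinθ) = (+0.994729, -0.096886, +0.033588)
rvec = θ·k = (+0.482249, -0.046971, +0.016284)

rvec=(0.4822, -0.0470, 0.0163) tvec=(-0.0133, 0.0479, 0.5379)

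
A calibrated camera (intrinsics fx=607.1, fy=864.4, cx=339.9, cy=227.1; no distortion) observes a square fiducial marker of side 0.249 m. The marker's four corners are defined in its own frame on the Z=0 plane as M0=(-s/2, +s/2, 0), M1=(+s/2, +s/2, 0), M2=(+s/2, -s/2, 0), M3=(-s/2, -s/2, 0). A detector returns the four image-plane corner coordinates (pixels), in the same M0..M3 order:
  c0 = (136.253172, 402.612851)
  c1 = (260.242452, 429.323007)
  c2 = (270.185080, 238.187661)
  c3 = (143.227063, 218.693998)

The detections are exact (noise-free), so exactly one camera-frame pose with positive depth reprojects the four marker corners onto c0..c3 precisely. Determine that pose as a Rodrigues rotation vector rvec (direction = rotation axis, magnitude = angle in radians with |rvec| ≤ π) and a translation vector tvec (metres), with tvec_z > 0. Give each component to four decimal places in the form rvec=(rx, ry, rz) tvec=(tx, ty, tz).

rvec=(0.0864, 0.1915, 0.0933) tvec=(-0.2576, 0.1250, 1.1270)

Intrinsics K: fx=607.1, fy=864.4, cx=339.9, cy=227.1
Marker side s = 0.249 m; corners in marker frame (Z=0):
  M0 = (-0.1245, +0.1245, 0)
  M1 = (+0.1245, +0.1245, 0)
  M2 = (+0.1245, -0.1245, 0)
  M3 = (-0.1245, -0.1245, 0)
Detected image corners:
  c0 = (136.253172, 402.612851) px
  c1 = (260.242452, 429.323007) px
  c2 = (270.185080, 238.187661) px
  c3 = (143.227063, 218.693998) px
Planar DLT: solve 8×8 A·h = b for H (H[2,2]=1):
  H  [+470.46268 -16.85749 +201.14489]
  H  [+39.80366 +779.85832 +322.94674]
  H  [-0.16488 +0.08391 +1.00000]
B = K⁻¹H; ‖b₁‖=0.887296, ‖b₂‖=0.887296; λ = 2/(‖b₁‖+‖b₂‖) = 1.127020, sign → tz>0 ⇒ λ=+1.127020
r₁ = λ·B[:,0] = (+0.97741,+0.10072,-0.18583); r₂ = λ·B[:,1] = (-0.08424,+0.99195,+0.09456)
r₃ = r₁×r₂ = (+0.19386,-0.07677,+0.97802); SVD([r₁ r₂ r₃]) → R = UVᵀ:
  R  [+0.97741 -0.08424 +0.19386]
  R  [+0.10072 +0.99195 -0.07677]
  R  [-0.18583 +0.09456 +0.97802]
t = (-0.25758, +0.12497, +1.12702) m
tr R = 2.947376; θ = arccos((tr R − 1)/2) = 0.229904 rad = 13.173°
axis k = ((R−Rᵀ)₃₂, (R−Rᵀ)₁₃, (R−Rᵀ)₂₁) / (2 sinθ) = (+0.375930, +0.833062, +0.405812)
rvec = θ·k = (+0.086428, +0.191525, +0.093298)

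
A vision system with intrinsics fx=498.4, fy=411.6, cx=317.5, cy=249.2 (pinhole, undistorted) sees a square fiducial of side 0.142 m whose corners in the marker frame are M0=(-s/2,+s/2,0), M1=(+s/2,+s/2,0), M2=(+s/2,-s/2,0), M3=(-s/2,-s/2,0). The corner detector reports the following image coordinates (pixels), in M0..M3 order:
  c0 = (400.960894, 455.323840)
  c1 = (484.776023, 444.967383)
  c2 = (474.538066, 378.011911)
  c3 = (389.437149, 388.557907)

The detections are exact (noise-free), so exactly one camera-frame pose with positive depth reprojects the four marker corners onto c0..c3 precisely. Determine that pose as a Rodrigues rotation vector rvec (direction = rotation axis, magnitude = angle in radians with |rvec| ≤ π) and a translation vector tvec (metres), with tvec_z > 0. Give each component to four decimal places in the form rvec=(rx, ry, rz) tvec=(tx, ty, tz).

Intrinsics K: fx=498.4, fy=411.6, cx=317.5, cy=249.2
Marker side s = 0.142 m; corners in marker frame (Z=0):
  M0 = (-0.0710, +0.0710, 0)
  M1 = (+0.0710, +0.0710, 0)
  M2 = (+0.0710, -0.0710, 0)
  M3 = (-0.0710, -0.0710, 0)
Detected image corners:
  c0 = (400.960894, 455.323840) px
  c1 = (484.776023, 444.967383) px
  c2 = (474.538066, 378.011911) px
  c3 = (389.437149, 388.557907) px
Planar DLT: solve 8×8 A·h = b for H (H[2,2]=1):
  H  [+593.36591 +123.70096 +437.46018]
  H  [-74.90432 +515.69508 +416.97186]
  H  [-0.00314 +0.10762 +1.00000]
B = K⁻¹H; ‖b₁‖=1.206067, ‖b₂‖=1.206067; λ = 2/(‖b₁‖+‖b₂‖) = 0.829141, sign → tz>0 ⇒ λ=+0.829141
r₁ = λ·B[:,0] = (+0.98879,-0.14931,-0.00260); r₂ = λ·B[:,1] = (+0.14895,+0.98481,+0.08923)
r₃ = r₁×r₂ = (-0.01076,-0.08862,+0.99601); SVD([r₁ r₂ r₃]) → R = UVᵀ:
  R  [+0.98879 +0.14895 -0.01076]
  R  [-0.14931 +0.98481 -0.08862]
  R  [-0.00260 +0.08923 +0.99601]
t = (+0.19957, +0.33797, +0.82914) m
tr R = 2.969605; θ = arccos((tr R − 1)/2) = 0.174562 rad = 10.002°
axis k = ((R−Rᵀ)₃₂, (R−Rᵀ)₁₃, (R−Rᵀ)₂₁) / (2 sinθ) = (+0.512000, -0.023471, -0.858665)
rvec = θ·k = (+0.089376, -0.004097, -0.149890)

rvec=(0.0894, -0.0041, -0.1499) tvec=(0.1996, 0.3380, 0.8291)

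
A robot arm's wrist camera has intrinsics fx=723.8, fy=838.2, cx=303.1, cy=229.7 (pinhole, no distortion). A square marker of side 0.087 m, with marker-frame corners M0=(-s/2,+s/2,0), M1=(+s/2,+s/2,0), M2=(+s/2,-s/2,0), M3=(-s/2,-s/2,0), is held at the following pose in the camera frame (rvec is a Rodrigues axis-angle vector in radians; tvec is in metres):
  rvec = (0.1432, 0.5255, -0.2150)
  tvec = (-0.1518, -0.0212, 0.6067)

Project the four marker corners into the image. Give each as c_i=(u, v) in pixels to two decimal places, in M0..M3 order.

c0=(99.30, 266.98) c1=(174.22, 249.16) c2=(146.71, 127.95) c3=(72.91, 154.58)

Intrinsics K: fx=723.8, fy=838.2, cx=303.1, cy=229.7
Marker side s = 0.087 m; corners in marker frame (Z=0):
  M0 = (-0.0435, +0.0435, 0)
  M1 = (+0.0435, +0.0435, 0)
  M2 = (+0.0435, -0.0435, 0)
  M3 = (-0.0435, -0.0435, 0)
rvec = (0.1432, 0.5255, -0.2150), |rvec| = θ = 0.58556 rad = 33.550°
Rodrigues: sinθ=0.55267, 1−cosθ=0.16660; R = I + sinθ·[k]× + (1−cosθ)·[k]×²:
    [+0.84337 +0.23949 +0.48102]
    [-0.16636 +0.96758 -0.19005]
    [-0.51094 +0.08026 +0.85586]
t = (-0.1518, -0.0212, 0.6067) m
M0: Pc = R·M0+t = (-0.17807, +0.02813, +0.63242); u = 723.8·(-0.17807)/0.63242 + 303.1 = 99.3007, v = 838.2·(+0.02813)/0.63242 + 229.7 = 266.9783
M1: Pc = R·M1+t = (-0.10470, +0.01365, +0.58797); u = 723.8·(-0.10470)/0.58797 + 303.1 = 174.2167, v = 838.2·(+0.01365)/0.58797 + 229.7 = 249.1636
M2: Pc = R·M2+t = (-0.12553, -0.07053, +0.58098); u = 723.8·(-0.12553)/0.58098 + 303.1 = 146.7107, v = 838.2·(-0.07053)/0.58098 + 229.7 = 127.9499
M3: Pc = R·M3+t = (-0.19890, -0.05605, +0.62543); u = 723.8·(-0.19890)/0.62543 + 303.1 = 72.9133, v = 838.2·(-0.05605)/0.62543 + 229.7 = 154.5785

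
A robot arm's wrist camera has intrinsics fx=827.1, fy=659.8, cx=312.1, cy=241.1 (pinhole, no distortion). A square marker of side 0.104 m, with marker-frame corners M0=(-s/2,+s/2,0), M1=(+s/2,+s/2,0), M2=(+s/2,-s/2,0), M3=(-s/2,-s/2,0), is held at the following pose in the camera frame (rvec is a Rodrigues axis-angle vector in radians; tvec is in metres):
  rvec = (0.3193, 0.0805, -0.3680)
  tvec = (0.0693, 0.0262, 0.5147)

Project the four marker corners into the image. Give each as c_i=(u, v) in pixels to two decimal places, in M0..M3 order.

c0=(373.63, 351.54) c1=(528.35, 309.80) c2=(477.79, 190.91) c3=(315.19, 238.44)

Intrinsics K: fx=827.1, fy=659.8, cx=312.1, cy=241.1
Marker side s = 0.104 m; corners in marker frame (Z=0):
  M0 = (-0.0520, +0.0520, 0)
  M1 = (+0.0520, +0.0520, 0)
  M2 = (+0.0520, -0.0520, 0)
  M3 = (-0.0520, -0.0520, 0)
rvec = (0.3193, 0.0805, -0.3680), |rvec| = θ = 0.49382 rad = 28.294°
Rodrigues: sinθ=0.47399, 1−cosθ=0.11947; R = I + sinθ·[k]× + (1−cosθ)·[k]×²:
    [+0.93048 +0.36582 +0.01970]
    [-0.34063 +0.88370 -0.32099]
    [-0.13483 +0.29197 +0.94688]
t = (0.0693, 0.0262, 0.5147) m
M0: Pc = R·M0+t = (+0.03994, +0.08987, +0.53689); u = 827.1·(+0.03994)/0.53689 + 312.1 = 373.6251, v = 659.8·(+0.08987)/0.53689 + 241.1 = 351.5376
M1: Pc = R·M1+t = (+0.13671, +0.05444, +0.52287); u = 827.1·(+0.13671)/0.52287 + 312.1 = 528.3497, v = 659.8·(+0.05444)/0.52287 + 241.1 = 309.7964
M2: Pc = R·M2+t = (+0.09866, -0.03747, +0.49251); u = 827.1·(+0.09866)/0.49251 + 312.1 = 477.7905, v = 659.8·(-0.03747)/0.49251 + 241.1 = 190.9083
M3: Pc = R·M3+t = (+0.00189, -0.00204, +0.50653); u = 827.1·(+0.00189)/0.50653 + 312.1 = 315.1904, v = 659.8·(-0.00204)/0.50653 + 241.1 = 238.4430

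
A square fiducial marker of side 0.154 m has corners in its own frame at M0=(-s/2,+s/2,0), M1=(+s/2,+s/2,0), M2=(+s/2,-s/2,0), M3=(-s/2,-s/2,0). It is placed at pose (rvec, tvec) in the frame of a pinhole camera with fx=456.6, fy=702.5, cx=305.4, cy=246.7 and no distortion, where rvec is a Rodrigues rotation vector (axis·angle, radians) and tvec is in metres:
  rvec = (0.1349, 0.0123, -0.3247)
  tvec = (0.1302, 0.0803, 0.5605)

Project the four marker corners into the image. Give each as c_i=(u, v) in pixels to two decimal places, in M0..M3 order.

Intrinsics K: fx=456.6, fy=702.5, cx=305.4, cy=246.7
Marker side s = 0.154 m; corners in marker frame (Z=0):
  M0 = (-0.0770, +0.0770, 0)
  M1 = (+0.0770, +0.0770, 0)
  M2 = (+0.0770, -0.0770, 0)
  M3 = (-0.0770, -0.0770, 0)
rvec = (0.1349, 0.0123, -0.3247), |rvec| = θ = 0.35182 rad = 20.158°
Rodrigues: sinθ=0.34461, 1−cosθ=0.06125; R = I + sinθ·[k]× + (1−cosθ)·[k]×²:
    [+0.94775 +0.31886 -0.00963]
    [-0.31722 +0.93882 -0.13411]
    [-0.03372 +0.13016 +0.99092]
t = (0.1302, 0.0803, 0.5605) m
M0: Pc = R·M0+t = (+0.08178, +0.17702, +0.57312); u = 456.6·(+0.08178)/0.57312 + 305.4 = 370.5501, v = 702.5·(+0.17702)/0.57312 + 246.7 = 463.6763
M1: Pc = R·M1+t = (+0.22773, +0.12816, +0.56793); u = 456.6·(+0.22773)/0.56793 + 305.4 = 488.4896, v = 702.5·(+0.12816)/0.56793 + 246.7 = 405.2324
M2: Pc = R·M2+t = (+0.17862, -0.01642, +0.54788); u = 456.6·(+0.17862)/0.54788 + 305.4 = 454.2642, v = 702.5·(-0.01642)/0.54788 + 246.7 = 225.6521
M3: Pc = R·M3+t = (+0.03267, +0.03244, +0.55307); u = 456.6·(+0.03267)/0.55307 + 305.4 = 332.3718, v = 702.5·(+0.03244)/0.55307 + 246.7 = 287.9004

c0=(370.55, 463.68) c1=(488.49, 405.23) c2=(454.26, 225.65) c3=(332.37, 287.90)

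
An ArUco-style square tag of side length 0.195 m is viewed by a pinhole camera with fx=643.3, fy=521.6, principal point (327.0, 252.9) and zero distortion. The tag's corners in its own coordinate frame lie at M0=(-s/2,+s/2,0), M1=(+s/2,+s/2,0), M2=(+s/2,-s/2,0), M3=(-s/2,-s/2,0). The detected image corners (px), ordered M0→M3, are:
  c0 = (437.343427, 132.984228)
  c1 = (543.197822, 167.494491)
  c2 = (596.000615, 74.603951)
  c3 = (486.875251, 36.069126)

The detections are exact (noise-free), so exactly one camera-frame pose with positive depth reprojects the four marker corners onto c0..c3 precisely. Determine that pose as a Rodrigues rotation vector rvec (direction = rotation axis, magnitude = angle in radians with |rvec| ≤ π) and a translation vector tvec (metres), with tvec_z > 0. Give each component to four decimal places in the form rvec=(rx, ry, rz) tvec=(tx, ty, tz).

rvec=(0.2539, -0.0971, 0.3576) tvec=(0.3059, -0.2971, 1.0411)

Intrinsics K: fx=643.3, fy=521.6, cx=327.0, cy=252.9
Marker side s = 0.195 m; corners in marker frame (Z=0):
  M0 = (-0.0975, +0.0975, 0)
  M1 = (+0.0975, +0.0975, 0)
  M2 = (+0.0975, -0.0975, 0)
  M3 = (-0.0975, -0.0975, 0)
Detected image corners:
  c0 = (437.343427, 132.984228) px
  c1 = (543.197822, 167.494491) px
  c2 = (596.000615, 74.603951) px
  c3 = (486.875251, 36.069126) px
Planar DLT: solve 8×8 A·h = b for H (H[2,2]=1):
  H  [+619.68215 -149.33435 +516.00421]
  H  [+200.74970 +509.09745 +104.03982]
  H  [+0.13304 +0.21939 +1.00000]
B = K⁻¹H; ‖b₁‖=0.960488, ‖b₂‖=0.960488; λ = 2/(‖b₁‖+‖b₂‖) = 1.041137, sign → tz>0 ⇒ λ=+1.041137
r₁ = λ·B[:,0] = (+0.93250,+0.33354,+0.13852); r₂ = λ·B[:,1] = (-0.35779,+0.90544,+0.22841)
r₃ = r₁×r₂ = (-0.04923,-0.26255,+0.96366); SVD([r₁ r₂ r₃]) → R = UVᵀ:
  R  [+0.93250 -0.35779 -0.04923]
  R  [+0.33354 +0.90544 -0.26255]
  R  [+0.13852 +0.22841 +0.96366]
t = (+0.30589, -0.29713, +1.04114) m
tr R = 2.801599; θ = arccos((tr R − 1)/2) = 0.449190 rad = 25.737°
axis k = ((R−Rᵀ)₃₂, (R−Rᵀ)₁₃, (R−Rᵀ)₂₁) / (2 sinθ) = (+0.565320, -0.216185, +0.796039)
rvec = θ·k = (+0.253936, -0.097108, +0.357572)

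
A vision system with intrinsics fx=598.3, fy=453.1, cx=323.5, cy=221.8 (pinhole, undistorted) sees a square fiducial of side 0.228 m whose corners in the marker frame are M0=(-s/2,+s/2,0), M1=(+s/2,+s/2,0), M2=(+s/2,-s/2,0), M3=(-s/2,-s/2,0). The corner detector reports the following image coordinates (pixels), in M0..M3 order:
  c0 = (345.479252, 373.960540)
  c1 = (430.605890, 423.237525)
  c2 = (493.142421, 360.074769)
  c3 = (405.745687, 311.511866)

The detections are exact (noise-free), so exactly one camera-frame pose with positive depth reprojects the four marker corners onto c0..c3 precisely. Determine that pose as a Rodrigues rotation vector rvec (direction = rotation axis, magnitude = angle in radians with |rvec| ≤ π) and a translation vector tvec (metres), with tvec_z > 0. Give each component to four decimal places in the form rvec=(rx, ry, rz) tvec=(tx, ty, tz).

rvec=(0.0286, 0.1347, 0.6188) tvec=(0.2063, 0.4184, 1.3044)

Intrinsics K: fx=598.3, fy=453.1, cx=323.5, cy=221.8
Marker side s = 0.228 m; corners in marker frame (Z=0):
  M0 = (-0.1140, +0.1140, 0)
  M1 = (+0.1140, +0.1140, 0)
  M2 = (+0.1140, -0.1140, 0)
  M3 = (-0.1140, -0.1140, 0)
Detected image corners:
  c0 = (345.479252, 373.960540) px
  c1 = (430.605890, 423.237525) px
  c2 = (493.142421, 360.074769) px
  c3 = (405.745687, 311.511866) px
Planar DLT: solve 8×8 A·h = b for H (H[2,2]=1):
  H  [+340.65910 -247.72241 +418.12123]
  H  [+181.55289 +294.32843 +367.12952]
  H  [-0.08992 +0.05142 +1.00000]
B = K⁻¹H; ‖b₁‖=0.766661, ‖b₂‖=0.766661; λ = 2/(‖b₁‖+‖b₂‖) = 1.304357, sign → tz>0 ⇒ λ=+1.304357
r₁ = λ·B[:,0] = (+0.80609,+0.58006,-0.11728); r₂ = λ·B[:,1] = (-0.57632,+0.81446,+0.06707)
r₃ = r₁×r₂ = (+0.13443,+0.01353,+0.99083); SVD([r₁ r₂ r₃]) → R = UVᵀ:
  R  [+0.80609 -0.57632 +0.13443]
  R  [+0.58006 +0.81446 +0.01353]
  R  [-0.11728 +0.06707 +0.99083]
t = (+0.20628, +0.41837, +1.30436) m
tr R = 2.611383; θ = arccos((tr R − 1)/2) = 0.633954 rad = 36.323°
axis k = ((R−Rᵀ)₃₂, (R−Rᵀ)₁₃, (R−Rᵀ)₂₁) / (2 sinθ) = (+0.045192, +0.212475, +0.976121)
rvec = θ·k = (+0.028650, +0.134699, +0.618816)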